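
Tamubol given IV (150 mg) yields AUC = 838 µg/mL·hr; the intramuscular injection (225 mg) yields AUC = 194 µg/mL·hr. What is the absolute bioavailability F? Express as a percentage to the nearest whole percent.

F = (AUC_ev / D_ev) / (AUC_iv / D_iv)
  = (194/225) / (838/150)
  = 0.862222 / 5.58667 = 0.1543
  = 15.43%

F = 15%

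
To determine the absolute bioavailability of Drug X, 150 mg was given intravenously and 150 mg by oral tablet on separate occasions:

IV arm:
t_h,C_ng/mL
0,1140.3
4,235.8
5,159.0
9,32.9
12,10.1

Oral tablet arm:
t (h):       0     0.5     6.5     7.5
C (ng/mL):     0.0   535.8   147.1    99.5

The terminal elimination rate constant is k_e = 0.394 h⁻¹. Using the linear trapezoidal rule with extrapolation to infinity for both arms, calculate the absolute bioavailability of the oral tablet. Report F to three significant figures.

F = 0.747

Trapezoidal AUC_0→12 (IV):
  [0→4]: (1140.3+235.8)/2 × 4 = 2752.2
  [4→5]: (235.8+159.0)/2 × 1 = 197.4
  [5→9]: (159.0+32.9)/2 × 4 = 383.8
  [9→12]: (32.9+10.1)/2 × 3 = 64.5
  Sum = 3397.9 ng/mL·h
IV tail: 10.1/0.394 = 25.635; AUC_iv,0→∞ = 3397.9 + 25.635 = 3423.535 ng/mL·h
Trapezoidal AUC_0→7.5 (oral tablet):
  [0→0.5]: (0.0+535.8)/2 × 0.5 = 133.95
  [0.5→6.5]: (535.8+147.1)/2 × 6 = 2048.7
  [6.5→7.5]: (147.1+99.5)/2 × 1 = 123.3
  Sum = 2305.95 ng/mL·h
oral tablet tail: 99.5/0.394 = 252.538; AUC_ev,0→∞ = 2305.95 + 252.538 = 2558.488 ng/mL·h
F = (AUC_ev/D_ev)/(AUC_iv/D_iv) = (2558.488/150)/(3423.535/150) = 17.0566/22.8236 = 0.7473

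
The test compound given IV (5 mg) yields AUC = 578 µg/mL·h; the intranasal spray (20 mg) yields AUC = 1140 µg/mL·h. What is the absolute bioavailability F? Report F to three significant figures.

F = 0.493

F = (AUC_ev / D_ev) / (AUC_iv / D_iv)
  = (1140/20) / (578/5)
  = 57 / 115.6 = 0.4931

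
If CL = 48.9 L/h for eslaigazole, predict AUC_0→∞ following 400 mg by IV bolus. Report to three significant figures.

AUC = 8.18 mg/L·h

AUC_0→∞ = Dose_iv / CL
        = 400 / 48.9 = 8.17996 mg/L·h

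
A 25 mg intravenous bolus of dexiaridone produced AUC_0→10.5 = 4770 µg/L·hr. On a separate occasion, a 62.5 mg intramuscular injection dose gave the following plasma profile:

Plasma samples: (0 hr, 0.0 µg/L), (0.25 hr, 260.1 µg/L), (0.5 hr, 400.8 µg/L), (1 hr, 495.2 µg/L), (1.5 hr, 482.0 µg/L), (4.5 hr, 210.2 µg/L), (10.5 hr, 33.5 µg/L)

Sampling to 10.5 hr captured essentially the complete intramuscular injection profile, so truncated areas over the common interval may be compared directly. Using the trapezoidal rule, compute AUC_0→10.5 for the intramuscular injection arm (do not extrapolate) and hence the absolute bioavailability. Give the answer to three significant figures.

F = 0.197

Trapezoidal AUC_0→10.5 (intramuscular injection):
  [0→0.25]: (0.0+260.1)/2 × 0.25 = 32.5125
  [0.25→0.5]: (260.1+400.8)/2 × 0.25 = 82.6125
  [0.5→1]: (400.8+495.2)/2 × 0.5 = 224.0
  [1→1.5]: (495.2+482.0)/2 × 0.5 = 244.3
  [1.5→4.5]: (482.0+210.2)/2 × 3 = 1038.3
  [4.5→10.5]: (210.2+33.5)/2 × 6 = 731.1
  Sum = 2352.825 µg/L·hr
F = (AUC_ev/D_ev)/(AUC_iv/D_iv) = (2352.825/62.5)/(4770/25) = 37.6452/190.8 = 0.1973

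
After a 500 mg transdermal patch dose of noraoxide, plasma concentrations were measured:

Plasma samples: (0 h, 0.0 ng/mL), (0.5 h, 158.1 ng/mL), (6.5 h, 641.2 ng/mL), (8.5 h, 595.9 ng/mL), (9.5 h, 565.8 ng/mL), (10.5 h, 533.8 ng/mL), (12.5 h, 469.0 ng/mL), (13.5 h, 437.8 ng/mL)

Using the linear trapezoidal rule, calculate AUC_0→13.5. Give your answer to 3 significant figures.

AUC = 6260 ng/mL·h

Trapezoidal AUC_0→13.5:
  [0→0.5]: (0.0+158.1)/2 × 0.5 = 39.525
  [0.5→6.5]: (158.1+641.2)/2 × 6 = 2397.9
  [6.5→8.5]: (641.2+595.9)/2 × 2 = 1237.1
  [8.5→9.5]: (595.9+565.8)/2 × 1 = 580.85
  [9.5→10.5]: (565.8+533.8)/2 × 1 = 549.8
  [10.5→12.5]: (533.8+469.0)/2 × 2 = 1002.8
  [12.5→13.5]: (469.0+437.8)/2 × 1 = 453.4
  Sum = 6261.375 ng/mL·h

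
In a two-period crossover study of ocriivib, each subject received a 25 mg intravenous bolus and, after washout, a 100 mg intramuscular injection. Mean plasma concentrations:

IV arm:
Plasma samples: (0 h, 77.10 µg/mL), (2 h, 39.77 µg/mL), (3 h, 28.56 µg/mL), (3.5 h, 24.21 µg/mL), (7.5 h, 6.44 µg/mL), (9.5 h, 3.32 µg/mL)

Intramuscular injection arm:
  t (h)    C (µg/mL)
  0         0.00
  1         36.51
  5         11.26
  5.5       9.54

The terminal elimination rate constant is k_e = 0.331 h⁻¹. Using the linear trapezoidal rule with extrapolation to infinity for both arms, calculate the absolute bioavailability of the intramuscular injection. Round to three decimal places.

Trapezoidal AUC_0→9.5 (IV):
  [0→2]: (77.10+39.77)/2 × 2 = 116.87
  [2→3]: (39.77+28.56)/2 × 1 = 34.165
  [3→3.5]: (28.56+24.21)/2 × 0.5 = 13.1925
  [3.5→7.5]: (24.21+6.44)/2 × 4 = 61.3
  [7.5→9.5]: (6.44+3.32)/2 × 2 = 9.76
  Sum = 235.2875 µg/mL·h
IV tail: 3.32/0.331 = 10.030; AUC_iv,0→∞ = 235.2875 + 10.030 = 245.3175 µg/mL·h
Trapezoidal AUC_0→5.5 (intramuscular injection):
  [0→1]: (0.00+36.51)/2 × 1 = 18.255
  [1→5]: (36.51+11.26)/2 × 4 = 95.54
  [5→5.5]: (11.26+9.54)/2 × 0.5 = 5.2
  Sum = 118.995 µg/mL·h
intramuscular injection tail: 9.54/0.331 = 28.822; AUC_ev,0→∞ = 118.995 + 28.822 = 147.817 µg/mL·h
F = (AUC_ev/D_ev)/(AUC_iv/D_iv) = (147.817/100)/(245.3175/25) = 1.47817/9.8127 = 0.1506

F = 0.151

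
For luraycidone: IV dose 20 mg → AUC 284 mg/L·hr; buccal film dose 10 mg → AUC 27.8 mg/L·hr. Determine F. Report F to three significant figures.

F = (AUC_ev / D_ev) / (AUC_iv / D_iv)
  = (27.8/10) / (284/20)
  = 2.78 / 14.2 = 0.1958

F = 0.196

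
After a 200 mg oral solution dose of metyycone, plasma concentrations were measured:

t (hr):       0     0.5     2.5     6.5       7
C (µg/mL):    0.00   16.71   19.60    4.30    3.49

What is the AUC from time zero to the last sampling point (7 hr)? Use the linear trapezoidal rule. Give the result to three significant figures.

AUC = 90.2 µg/mL·hr

Trapezoidal AUC_0→7:
  [0→0.5]: (0.00+16.71)/2 × 0.5 = 4.1775
  [0.5→2.5]: (16.71+19.60)/2 × 2 = 36.31
  [2.5→6.5]: (19.60+4.30)/2 × 4 = 47.8
  [6.5→7]: (4.30+3.49)/2 × 0.5 = 1.9475
  Sum = 90.235 µg/mL·hr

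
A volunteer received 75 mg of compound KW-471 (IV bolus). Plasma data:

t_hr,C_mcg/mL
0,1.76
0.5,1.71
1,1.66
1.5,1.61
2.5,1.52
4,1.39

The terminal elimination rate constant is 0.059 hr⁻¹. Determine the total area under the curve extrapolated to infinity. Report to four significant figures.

AUC = 29.83 mcg/mL·hr

Trapezoidal AUC_0→4:
  [0→0.5]: (1.76+1.71)/2 × 0.5 = 0.8675
  [0.5→1]: (1.71+1.66)/2 × 0.5 = 0.8425
  [1→1.5]: (1.66+1.61)/2 × 0.5 = 0.8175
  [1.5→2.5]: (1.61+1.52)/2 × 1 = 1.565
  [2.5→4]: (1.52+1.39)/2 × 1.5 = 2.1825
  Sum = 6.275 mcg/mL·hr
Extrapolated tail: C_last / k_e = 1.39 / 0.059 = 23.559
AUC_0→∞ = 6.275 + 23.559 = 29.834 mcg/mL·hr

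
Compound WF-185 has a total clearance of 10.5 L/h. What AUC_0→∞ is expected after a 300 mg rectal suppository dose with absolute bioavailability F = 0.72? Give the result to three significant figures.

AUC_0→∞ = F × Dose / CL
        = 0.72 × 300 / 10.5 = 20.5714 mg/L·h

AUC = 20.6 mg/L·h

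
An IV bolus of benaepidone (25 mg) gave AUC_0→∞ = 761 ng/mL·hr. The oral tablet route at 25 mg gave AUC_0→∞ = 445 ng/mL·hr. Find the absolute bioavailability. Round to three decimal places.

F = (AUC_ev / D_ev) / (AUC_iv / D_iv)
  = (445/25) / (761/25)
  = 17.8 / 30.44 = 0.5848

F = 0.585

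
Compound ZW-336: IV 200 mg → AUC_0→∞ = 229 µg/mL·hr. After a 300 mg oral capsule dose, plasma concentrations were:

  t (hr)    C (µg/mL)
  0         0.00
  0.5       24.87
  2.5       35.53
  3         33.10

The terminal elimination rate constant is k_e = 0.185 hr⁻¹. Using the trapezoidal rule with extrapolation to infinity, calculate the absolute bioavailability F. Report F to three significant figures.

Trapezoidal AUC_0→3 (oral capsule):
  [0→0.5]: (0.00+24.87)/2 × 0.5 = 6.2175
  [0.5→2.5]: (24.87+35.53)/2 × 2 = 60.4
  [2.5→3]: (35.53+33.10)/2 × 0.5 = 17.1575
  Sum = 83.775 µg/mL·hr
Tail: C_last/k_e = 33.10/0.185 = 178.919
AUC_0→∞ (oral capsule) = 83.775 + 178.919 = 262.694 µg/mL·hr
F = (AUC_ev/D_ev)/(AUC_iv/D_iv) = (262.694/300)/(229/200) = 0.875647/1.145 = 0.7648

F = 0.765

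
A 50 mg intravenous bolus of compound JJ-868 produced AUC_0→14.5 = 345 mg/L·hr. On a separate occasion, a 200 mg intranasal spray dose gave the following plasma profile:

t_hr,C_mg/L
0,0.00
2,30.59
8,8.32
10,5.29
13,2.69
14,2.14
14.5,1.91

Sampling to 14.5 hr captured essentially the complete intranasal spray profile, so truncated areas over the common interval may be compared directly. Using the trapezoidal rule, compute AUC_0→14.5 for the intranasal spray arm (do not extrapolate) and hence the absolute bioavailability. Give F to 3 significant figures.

F = 0.128

Trapezoidal AUC_0→14.5 (intranasal spray):
  [0→2]: (0.00+30.59)/2 × 2 = 30.59
  [2→8]: (30.59+8.32)/2 × 6 = 116.73
  [8→10]: (8.32+5.29)/2 × 2 = 13.61
  [10→13]: (5.29+2.69)/2 × 3 = 11.97
  [13→14]: (2.69+2.14)/2 × 1 = 2.415
  [14→14.5]: (2.14+1.91)/2 × 0.5 = 1.0125
  Sum = 176.3275 mg/L·hr
F = (AUC_ev/D_ev)/(AUC_iv/D_iv) = (176.3275/200)/(345/50) = 0.8816375/6.9 = 0.1278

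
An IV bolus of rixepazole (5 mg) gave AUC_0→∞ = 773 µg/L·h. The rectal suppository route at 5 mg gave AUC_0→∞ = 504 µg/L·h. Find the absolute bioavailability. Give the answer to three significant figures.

F = 0.652

F = (AUC_ev / D_ev) / (AUC_iv / D_iv)
  = (504/5) / (773/5)
  = 100.8 / 154.6 = 0.6520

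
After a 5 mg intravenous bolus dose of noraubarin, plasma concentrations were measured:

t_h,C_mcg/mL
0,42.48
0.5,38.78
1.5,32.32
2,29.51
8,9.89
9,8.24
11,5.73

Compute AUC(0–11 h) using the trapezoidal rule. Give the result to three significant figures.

AUC = 213 mcg/mL·h

Trapezoidal AUC_0→11:
  [0→0.5]: (42.48+38.78)/2 × 0.5 = 20.315
  [0.5→1.5]: (38.78+32.32)/2 × 1 = 35.55
  [1.5→2]: (32.32+29.51)/2 × 0.5 = 15.4575
  [2→8]: (29.51+9.89)/2 × 6 = 118.2
  [8→9]: (9.89+8.24)/2 × 1 = 9.065
  [9→11]: (8.24+5.73)/2 × 2 = 13.97
  Sum = 212.5575 mcg/mL·h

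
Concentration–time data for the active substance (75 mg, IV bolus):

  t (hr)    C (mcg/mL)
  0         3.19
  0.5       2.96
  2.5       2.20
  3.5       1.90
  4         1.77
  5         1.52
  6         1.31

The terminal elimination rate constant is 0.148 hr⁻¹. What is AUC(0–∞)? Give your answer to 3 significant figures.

Trapezoidal AUC_0→6:
  [0→0.5]: (3.19+2.96)/2 × 0.5 = 1.5375
  [0.5→2.5]: (2.96+2.20)/2 × 2 = 5.16
  [2.5→3.5]: (2.20+1.90)/2 × 1 = 2.05
  [3.5→4]: (1.90+1.77)/2 × 0.5 = 0.9175
  [4→5]: (1.77+1.52)/2 × 1 = 1.645
  [5→6]: (1.52+1.31)/2 × 1 = 1.415
  Sum = 12.725 mcg/mL·hr
Extrapolated tail: C_last / k_e = 1.31 / 0.148 = 8.851
AUC_0→∞ = 12.725 + 8.851 = 21.576 mcg/mL·hr

AUC = 21.6 mcg/mL·hr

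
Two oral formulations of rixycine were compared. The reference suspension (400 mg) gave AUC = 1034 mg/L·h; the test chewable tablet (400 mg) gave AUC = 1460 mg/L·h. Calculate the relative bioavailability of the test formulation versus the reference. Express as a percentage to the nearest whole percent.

F_rel = (AUC_test/D_test) / (AUC_ref/D_ref)
      = (1460/400) / (1034/400)
      = 3.65 / 2.585 = 1.4120 = 141.20%

F_rel = 141%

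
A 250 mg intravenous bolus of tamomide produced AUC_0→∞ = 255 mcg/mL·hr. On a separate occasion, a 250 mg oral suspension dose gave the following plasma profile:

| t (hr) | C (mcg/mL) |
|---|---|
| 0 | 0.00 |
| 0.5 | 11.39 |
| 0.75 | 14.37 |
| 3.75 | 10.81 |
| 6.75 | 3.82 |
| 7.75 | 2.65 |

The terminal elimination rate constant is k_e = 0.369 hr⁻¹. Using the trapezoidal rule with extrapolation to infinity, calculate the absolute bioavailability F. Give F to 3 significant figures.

Trapezoidal AUC_0→7.75 (oral suspension):
  [0→0.5]: (0.00+11.39)/2 × 0.5 = 2.8475
  [0.5→0.75]: (11.39+14.37)/2 × 0.25 = 3.22
  [0.75→3.75]: (14.37+10.81)/2 × 3 = 37.77
  [3.75→6.75]: (10.81+3.82)/2 × 3 = 21.945
  [6.75→7.75]: (3.82+2.65)/2 × 1 = 3.235
  Sum = 69.0175 mcg/mL·hr
Tail: C_last/k_e = 2.65/0.369 = 7.182
AUC_0→∞ (oral suspension) = 69.0175 + 7.182 = 76.1995 mcg/mL·hr
F = (AUC_ev/D_ev)/(AUC_iv/D_iv) = (76.1995/250)/(255/250) = 0.304798/1.02 = 0.2988

F = 0.299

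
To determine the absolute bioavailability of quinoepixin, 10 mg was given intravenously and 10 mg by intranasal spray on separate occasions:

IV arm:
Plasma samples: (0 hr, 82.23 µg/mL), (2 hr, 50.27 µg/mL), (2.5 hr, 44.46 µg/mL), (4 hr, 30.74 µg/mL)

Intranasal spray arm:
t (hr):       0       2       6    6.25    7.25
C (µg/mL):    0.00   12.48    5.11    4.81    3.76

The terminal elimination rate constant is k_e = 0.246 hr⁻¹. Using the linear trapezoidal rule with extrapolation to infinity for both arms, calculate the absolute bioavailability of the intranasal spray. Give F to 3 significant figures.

Trapezoidal AUC_0→4 (IV):
  [0→2]: (82.23+50.27)/2 × 2 = 132.5
  [2→2.5]: (50.27+44.46)/2 × 0.5 = 23.6825
  [2.5→4]: (44.46+30.74)/2 × 1.5 = 56.4
  Sum = 212.5825 µg/mL·hr
IV tail: 30.74/0.246 = 124.959; AUC_iv,0→∞ = 212.5825 + 124.959 = 337.5415 µg/mL·hr
Trapezoidal AUC_0→7.25 (intranasal spray):
  [0→2]: (0.00+12.48)/2 × 2 = 12.48
  [2→6]: (12.48+5.11)/2 × 4 = 35.18
  [6→6.25]: (5.11+4.81)/2 × 0.25 = 1.24
  [6.25→7.25]: (4.81+3.76)/2 × 1 = 4.285
  Sum = 53.185 µg/mL·hr
intranasal spray tail: 3.76/0.246 = 15.285; AUC_ev,0→∞ = 53.185 + 15.285 = 68.47 µg/mL·hr
F = (AUC_ev/D_ev)/(AUC_iv/D_iv) = (68.47/10)/(337.5415/10) = 6.847/33.75415 = 0.2028

F = 0.203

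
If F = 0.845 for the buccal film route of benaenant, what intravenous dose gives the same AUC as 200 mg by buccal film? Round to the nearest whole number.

D_iv = 169 mg

Systemic exposure from an extravascular dose = F × D_ev, so the equivalent IV dose is F × D_ev.
D_iv = F × D_ev = 0.845 × 200 = 169 mg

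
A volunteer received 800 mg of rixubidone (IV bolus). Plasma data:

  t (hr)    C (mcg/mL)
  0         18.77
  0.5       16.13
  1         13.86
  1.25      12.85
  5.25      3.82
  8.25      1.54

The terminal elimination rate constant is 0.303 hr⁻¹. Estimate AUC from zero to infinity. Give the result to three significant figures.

Trapezoidal AUC_0→8.25:
  [0→0.5]: (18.77+16.13)/2 × 0.5 = 8.725
  [0.5→1]: (16.13+13.86)/2 × 0.5 = 7.4975
  [1→1.25]: (13.86+12.85)/2 × 0.25 = 3.33875
  [1.25→5.25]: (12.85+3.82)/2 × 4 = 33.34
  [5.25→8.25]: (3.82+1.54)/2 × 3 = 8.04
  Sum = 60.94125 mcg/mL·hr
Extrapolated tail: C_last / k_e = 1.54 / 0.303 = 5.083
AUC_0→∞ = 60.94125 + 5.083 = 66.02425 mcg/mL·hr

AUC = 66.0 mcg/mL·hr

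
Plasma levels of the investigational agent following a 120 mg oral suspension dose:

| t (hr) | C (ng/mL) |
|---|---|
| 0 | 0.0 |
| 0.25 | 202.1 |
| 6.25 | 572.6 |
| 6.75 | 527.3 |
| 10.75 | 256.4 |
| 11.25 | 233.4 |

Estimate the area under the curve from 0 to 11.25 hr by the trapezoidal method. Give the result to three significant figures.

Trapezoidal AUC_0→11.25:
  [0→0.25]: (0.0+202.1)/2 × 0.25 = 25.2625
  [0.25→6.25]: (202.1+572.6)/2 × 6 = 2324.1
  [6.25→6.75]: (572.6+527.3)/2 × 0.5 = 274.975
  [6.75→10.75]: (527.3+256.4)/2 × 4 = 1567.4
  [10.75→11.25]: (256.4+233.4)/2 × 0.5 = 122.45
  Sum = 4314.1875 ng/mL·hr

AUC = 4310 ng/mL·hr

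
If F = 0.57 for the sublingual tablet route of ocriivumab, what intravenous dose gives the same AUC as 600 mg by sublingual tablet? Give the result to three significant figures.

Systemic exposure from an extravascular dose = F × D_ev, so the equivalent IV dose is F × D_ev.
D_iv = F × D_ev = 0.57 × 600 = 342 mg

D_iv = 342 mg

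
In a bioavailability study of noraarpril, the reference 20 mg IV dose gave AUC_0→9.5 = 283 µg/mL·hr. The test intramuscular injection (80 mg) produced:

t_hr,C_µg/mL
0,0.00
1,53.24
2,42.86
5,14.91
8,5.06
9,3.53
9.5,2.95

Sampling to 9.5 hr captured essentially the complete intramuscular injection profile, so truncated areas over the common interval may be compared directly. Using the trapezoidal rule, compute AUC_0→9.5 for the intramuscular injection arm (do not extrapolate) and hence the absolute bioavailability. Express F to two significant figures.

F = 0.17

Trapezoidal AUC_0→9.5 (intramuscular injection):
  [0→1]: (0.00+53.24)/2 × 1 = 26.62
  [1→2]: (53.24+42.86)/2 × 1 = 48.05
  [2→5]: (42.86+14.91)/2 × 3 = 86.655
  [5→8]: (14.91+5.06)/2 × 3 = 29.955
  [8→9]: (5.06+3.53)/2 × 1 = 4.295
  [9→9.5]: (3.53+2.95)/2 × 0.5 = 1.62
  Sum = 197.195 µg/mL·hr
F = (AUC_ev/D_ev)/(AUC_iv/D_iv) = (197.195/80)/(283/20) = 2.4649375/14.15 = 0.1742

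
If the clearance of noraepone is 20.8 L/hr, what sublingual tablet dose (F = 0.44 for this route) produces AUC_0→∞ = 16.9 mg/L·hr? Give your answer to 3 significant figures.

Dose = 799 mg

Dose = CL × AUC_0→∞ / F
     = 20.8 × 16.9 / 0.44 = 798.909 mg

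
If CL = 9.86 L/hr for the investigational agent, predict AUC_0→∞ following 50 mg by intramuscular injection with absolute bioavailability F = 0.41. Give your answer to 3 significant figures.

AUC = 2.08 mg/L·hr

AUC_0→∞ = F × Dose / CL
        = 0.41 × 50 / 9.86 = 2.07911 mg/L·hr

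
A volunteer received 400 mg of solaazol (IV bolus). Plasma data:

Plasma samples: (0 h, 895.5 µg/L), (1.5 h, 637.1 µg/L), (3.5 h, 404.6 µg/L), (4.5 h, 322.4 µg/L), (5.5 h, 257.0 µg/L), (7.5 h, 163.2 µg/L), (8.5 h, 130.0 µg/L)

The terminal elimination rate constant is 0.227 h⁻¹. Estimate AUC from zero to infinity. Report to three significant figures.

Trapezoidal AUC_0→8.5:
  [0→1.5]: (895.5+637.1)/2 × 1.5 = 1149.45
  [1.5→3.5]: (637.1+404.6)/2 × 2 = 1041.7
  [3.5→4.5]: (404.6+322.4)/2 × 1 = 363.5
  [4.5→5.5]: (322.4+257.0)/2 × 1 = 289.7
  [5.5→7.5]: (257.0+163.2)/2 × 2 = 420.2
  [7.5→8.5]: (163.2+130.0)/2 × 1 = 146.6
  Sum = 3411.15 µg/L·h
Extrapolated tail: C_last / k_e = 130.0 / 0.227 = 572.687
AUC_0→∞ = 3411.15 + 572.687 = 3983.837 µg/L·h

AUC = 3980 µg/L·h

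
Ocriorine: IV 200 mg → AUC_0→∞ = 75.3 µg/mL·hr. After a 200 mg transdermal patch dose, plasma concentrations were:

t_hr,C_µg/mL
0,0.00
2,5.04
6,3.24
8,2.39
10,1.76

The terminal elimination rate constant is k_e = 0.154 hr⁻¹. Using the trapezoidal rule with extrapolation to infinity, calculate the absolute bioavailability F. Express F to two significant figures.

F = 0.57

Trapezoidal AUC_0→10 (transdermal patch):
  [0→2]: (0.00+5.04)/2 × 2 = 5.04
  [2→6]: (5.04+3.24)/2 × 4 = 16.56
  [6→8]: (3.24+2.39)/2 × 2 = 5.63
  [8→10]: (2.39+1.76)/2 × 2 = 4.15
  Sum = 31.38 µg/mL·hr
Tail: C_last/k_e = 1.76/0.154 = 11.429
AUC_0→∞ (transdermal patch) = 31.38 + 11.429 = 42.809 µg/mL·hr
F = (AUC_ev/D_ev)/(AUC_iv/D_iv) = (42.809/200)/(75.3/200) = 0.214045/0.3765 = 0.5685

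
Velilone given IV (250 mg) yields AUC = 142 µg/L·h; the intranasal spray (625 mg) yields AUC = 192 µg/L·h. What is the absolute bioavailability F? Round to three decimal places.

F = (AUC_ev / D_ev) / (AUC_iv / D_iv)
  = (192/625) / (142/250)
  = 0.3072 / 0.568 = 0.5408

F = 0.541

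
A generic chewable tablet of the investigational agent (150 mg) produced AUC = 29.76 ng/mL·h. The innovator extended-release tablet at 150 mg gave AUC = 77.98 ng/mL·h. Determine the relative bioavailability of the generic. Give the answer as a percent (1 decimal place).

F_rel = 38.2%

F_rel = (AUC_test/D_test) / (AUC_ref/D_ref)
      = (29.76/150) / (77.98/150)
      = 0.1984 / 0.519867 = 0.3816 = 38.16%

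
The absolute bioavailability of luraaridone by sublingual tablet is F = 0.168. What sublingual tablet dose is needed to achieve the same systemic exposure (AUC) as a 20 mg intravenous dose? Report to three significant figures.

D_sublingual = 119 mg

For equal systemic exposure: F × D_ev = D_iv
D_ev = D_iv / F = 20 / 0.168 = 119.048 mg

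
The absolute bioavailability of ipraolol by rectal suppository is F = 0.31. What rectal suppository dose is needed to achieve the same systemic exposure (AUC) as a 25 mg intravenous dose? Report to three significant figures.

D_rectal = 80.6 mg

For equal systemic exposure: F × D_ev = D_iv
D_ev = D_iv / F = 25 / 0.31 = 80.6452 mg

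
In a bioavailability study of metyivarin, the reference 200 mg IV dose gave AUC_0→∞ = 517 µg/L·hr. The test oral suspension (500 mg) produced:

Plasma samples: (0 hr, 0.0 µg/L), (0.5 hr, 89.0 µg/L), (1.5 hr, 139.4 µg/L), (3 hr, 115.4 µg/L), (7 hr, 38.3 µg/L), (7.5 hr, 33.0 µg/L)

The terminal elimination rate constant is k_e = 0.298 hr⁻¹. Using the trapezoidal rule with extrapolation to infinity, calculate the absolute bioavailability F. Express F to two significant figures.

F = 0.59

Trapezoidal AUC_0→7.5 (oral suspension):
  [0→0.5]: (0.0+89.0)/2 × 0.5 = 22.25
  [0.5→1.5]: (89.0+139.4)/2 × 1 = 114.2
  [1.5→3]: (139.4+115.4)/2 × 1.5 = 191.1
  [3→7]: (115.4+38.3)/2 × 4 = 307.4
  [7→7.5]: (38.3+33.0)/2 × 0.5 = 17.825
  Sum = 652.775 µg/L·hr
Tail: C_last/k_e = 33.0/0.298 = 110.738
AUC_0→∞ (oral suspension) = 652.775 + 110.738 = 763.513 µg/L·hr
F = (AUC_ev/D_ev)/(AUC_iv/D_iv) = (763.513/500)/(517/200) = 1.527026/2.585 = 0.5907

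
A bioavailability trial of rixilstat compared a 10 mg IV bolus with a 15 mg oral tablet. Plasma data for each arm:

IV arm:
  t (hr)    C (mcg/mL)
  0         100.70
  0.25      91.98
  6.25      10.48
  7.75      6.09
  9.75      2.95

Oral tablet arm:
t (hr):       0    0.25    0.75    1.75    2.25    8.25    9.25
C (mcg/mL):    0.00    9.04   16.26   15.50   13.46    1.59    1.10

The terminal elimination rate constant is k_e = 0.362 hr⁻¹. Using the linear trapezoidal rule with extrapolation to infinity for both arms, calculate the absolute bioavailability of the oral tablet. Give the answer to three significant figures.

F = 0.148

Trapezoidal AUC_0→9.75 (IV):
  [0→0.25]: (100.70+91.98)/2 × 0.25 = 24.085
  [0.25→6.25]: (91.98+10.48)/2 × 6 = 307.38
  [6.25→7.75]: (10.48+6.09)/2 × 1.5 = 12.4275
  [7.75→9.75]: (6.09+2.95)/2 × 2 = 9.04
  Sum = 352.9325 mcg/mL·hr
IV tail: 2.95/0.362 = 8.149; AUC_iv,0→∞ = 352.9325 + 8.149 = 361.0815 mcg/mL·hr
Trapezoidal AUC_0→9.25 (oral tablet):
  [0→0.25]: (0.00+9.04)/2 × 0.25 = 1.13
  [0.25→0.75]: (9.04+16.26)/2 × 0.5 = 6.325
  [0.75→1.75]: (16.26+15.50)/2 × 1 = 15.88
  [1.75→2.25]: (15.50+13.46)/2 × 0.5 = 7.24
  [2.25→8.25]: (13.46+1.59)/2 × 6 = 45.15
  [8.25→9.25]: (1.59+1.10)/2 × 1 = 1.345
  Sum = 77.07 mcg/mL·hr
oral tablet tail: 1.10/0.362 = 3.039; AUC_ev,0→∞ = 77.07 + 3.039 = 80.109 mcg/mL·hr
F = (AUC_ev/D_ev)/(AUC_iv/D_iv) = (80.109/15)/(361.0815/10) = 5.3406/36.10815 = 0.1479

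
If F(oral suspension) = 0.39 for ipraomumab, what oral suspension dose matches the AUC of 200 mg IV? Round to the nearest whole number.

For equal systemic exposure: F × D_ev = D_iv
D_ev = D_iv / F = 200 / 0.39 = 512.821 mg

D_oral = 513 mg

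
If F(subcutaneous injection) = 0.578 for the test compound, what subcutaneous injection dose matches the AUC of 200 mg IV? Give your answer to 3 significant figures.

For equal systemic exposure: F × D_ev = D_iv
D_ev = D_iv / F = 200 / 0.578 = 346.021 mg

D_subcutaneous = 346 mg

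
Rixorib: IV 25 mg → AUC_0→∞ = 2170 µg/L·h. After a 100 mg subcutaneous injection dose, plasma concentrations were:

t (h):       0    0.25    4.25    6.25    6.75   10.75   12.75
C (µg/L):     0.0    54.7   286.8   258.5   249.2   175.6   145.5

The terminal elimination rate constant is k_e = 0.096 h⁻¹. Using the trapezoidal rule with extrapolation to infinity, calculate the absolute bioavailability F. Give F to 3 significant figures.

Trapezoidal AUC_0→12.75 (subcutaneous injection):
  [0→0.25]: (0.0+54.7)/2 × 0.25 = 6.8375
  [0.25→4.25]: (54.7+286.8)/2 × 4 = 683.0
  [4.25→6.25]: (286.8+258.5)/2 × 2 = 545.3
  [6.25→6.75]: (258.5+249.2)/2 × 0.5 = 126.925
  [6.75→10.75]: (249.2+175.6)/2 × 4 = 849.6
  [10.75→12.75]: (175.6+145.5)/2 × 2 = 321.1
  Sum = 2532.7625 µg/L·h
Tail: C_last/k_e = 145.5/0.096 = 1515.625
AUC_0→∞ (subcutaneous injection) = 2532.7625 + 1515.625 = 4048.3875 µg/L·h
F = (AUC_ev/D_ev)/(AUC_iv/D_iv) = (4048.3875/100)/(2170/25) = 40.483875/86.8 = 0.4664

F = 0.466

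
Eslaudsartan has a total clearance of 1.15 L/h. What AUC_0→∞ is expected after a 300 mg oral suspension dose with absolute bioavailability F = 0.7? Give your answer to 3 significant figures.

AUC = 183 mg/L·h

AUC_0→∞ = F × Dose / CL
        = 0.7 × 300 / 1.15 = 182.609 mg/L·h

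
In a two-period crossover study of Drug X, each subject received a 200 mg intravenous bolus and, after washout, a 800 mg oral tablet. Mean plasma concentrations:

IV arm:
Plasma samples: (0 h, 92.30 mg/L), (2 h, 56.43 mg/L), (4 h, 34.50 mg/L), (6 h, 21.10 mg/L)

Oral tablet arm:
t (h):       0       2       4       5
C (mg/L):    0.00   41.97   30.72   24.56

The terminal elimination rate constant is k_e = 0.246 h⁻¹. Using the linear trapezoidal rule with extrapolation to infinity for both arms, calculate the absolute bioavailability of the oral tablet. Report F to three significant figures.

Trapezoidal AUC_0→6 (IV):
  [0→2]: (92.30+56.43)/2 × 2 = 148.73
  [2→4]: (56.43+34.50)/2 × 2 = 90.93
  [4→6]: (34.50+21.10)/2 × 2 = 55.6
  Sum = 295.26 mg/L·h
IV tail: 21.10/0.246 = 85.772; AUC_iv,0→∞ = 295.26 + 85.772 = 381.032 mg/L·h
Trapezoidal AUC_0→5 (oral tablet):
  [0→2]: (0.00+41.97)/2 × 2 = 41.97
  [2→4]: (41.97+30.72)/2 × 2 = 72.69
  [4→5]: (30.72+24.56)/2 × 1 = 27.64
  Sum = 142.3 mg/L·h
oral tablet tail: 24.56/0.246 = 99.837; AUC_ev,0→∞ = 142.3 + 99.837 = 242.137 mg/L·h
F = (AUC_ev/D_ev)/(AUC_iv/D_iv) = (242.137/800)/(381.032/200) = 0.30267125/1.90516 = 0.1589

F = 0.159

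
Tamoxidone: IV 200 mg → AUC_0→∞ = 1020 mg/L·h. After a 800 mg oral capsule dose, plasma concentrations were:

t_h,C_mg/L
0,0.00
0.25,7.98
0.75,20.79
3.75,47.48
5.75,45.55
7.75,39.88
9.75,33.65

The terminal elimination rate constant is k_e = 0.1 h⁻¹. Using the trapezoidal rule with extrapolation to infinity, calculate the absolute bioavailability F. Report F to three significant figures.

F = 0.171

Trapezoidal AUC_0→9.75 (oral capsule):
  [0→0.25]: (0.00+7.98)/2 × 0.25 = 0.9975
  [0.25→0.75]: (7.98+20.79)/2 × 0.5 = 7.1925
  [0.75→3.75]: (20.79+47.48)/2 × 3 = 102.405
  [3.75→5.75]: (47.48+45.55)/2 × 2 = 93.03
  [5.75→7.75]: (45.55+39.88)/2 × 2 = 85.43
  [7.75→9.75]: (39.88+33.65)/2 × 2 = 73.53
  Sum = 362.585 mg/L·h
Tail: C_last/k_e = 33.65/0.1 = 336.500
AUC_0→∞ (oral capsule) = 362.585 + 336.500 = 699.085 mg/L·h
F = (AUC_ev/D_ev)/(AUC_iv/D_iv) = (699.085/800)/(1020/200) = 0.87385625/5.1 = 0.1713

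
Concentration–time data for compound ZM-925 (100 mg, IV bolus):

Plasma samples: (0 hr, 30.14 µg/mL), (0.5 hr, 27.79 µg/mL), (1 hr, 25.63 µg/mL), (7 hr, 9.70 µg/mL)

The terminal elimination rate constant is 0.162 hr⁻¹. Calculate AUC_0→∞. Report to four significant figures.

Trapezoidal AUC_0→7:
  [0→0.5]: (30.14+27.79)/2 × 0.5 = 14.4825
  [0.5→1]: (27.79+25.63)/2 × 0.5 = 13.355
  [1→7]: (25.63+9.70)/2 × 6 = 105.99
  Sum = 133.8275 µg/mL·hr
Extrapolated tail: C_last / k_e = 9.70 / 0.162 = 59.877
AUC_0→∞ = 133.8275 + 59.877 = 193.7045 µg/mL·hr

AUC = 193.7 µg/mL·hr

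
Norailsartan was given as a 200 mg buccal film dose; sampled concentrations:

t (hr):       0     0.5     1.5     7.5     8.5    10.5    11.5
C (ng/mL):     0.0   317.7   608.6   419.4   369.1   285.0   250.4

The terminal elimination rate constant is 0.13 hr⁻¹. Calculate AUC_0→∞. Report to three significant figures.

Trapezoidal AUC_0→11.5:
  [0→0.5]: (0.0+317.7)/2 × 0.5 = 79.425
  [0.5→1.5]: (317.7+608.6)/2 × 1 = 463.15
  [1.5→7.5]: (608.6+419.4)/2 × 6 = 3084.0
  [7.5→8.5]: (419.4+369.1)/2 × 1 = 394.25
  [8.5→10.5]: (369.1+285.0)/2 × 2 = 654.1
  [10.5→11.5]: (285.0+250.4)/2 × 1 = 267.7
  Sum = 4942.625 ng/mL·hr
Extrapolated tail: C_last / k_e = 250.4 / 0.13 = 1926.154
AUC_0→∞ = 4942.625 + 1926.154 = 6868.779 ng/mL·hr

AUC = 6870 ng/mL·hr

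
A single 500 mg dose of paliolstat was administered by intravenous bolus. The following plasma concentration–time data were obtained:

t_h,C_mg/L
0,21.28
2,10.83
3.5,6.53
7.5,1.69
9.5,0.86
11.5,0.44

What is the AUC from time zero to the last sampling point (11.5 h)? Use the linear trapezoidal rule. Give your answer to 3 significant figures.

AUC = 65.4 mg/L·h

Trapezoidal AUC_0→11.5:
  [0→2]: (21.28+10.83)/2 × 2 = 32.11
  [2→3.5]: (10.83+6.53)/2 × 1.5 = 13.02
  [3.5→7.5]: (6.53+1.69)/2 × 4 = 16.44
  [7.5→9.5]: (1.69+0.86)/2 × 2 = 2.55
  [9.5→11.5]: (0.86+0.44)/2 × 2 = 1.3
  Sum = 65.42 mg/L·h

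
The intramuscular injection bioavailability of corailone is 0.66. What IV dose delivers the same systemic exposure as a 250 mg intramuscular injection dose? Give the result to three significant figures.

Systemic exposure from an extravascular dose = F × D_ev, so the equivalent IV dose is F × D_ev.
D_iv = F × D_ev = 0.66 × 250 = 165 mg

D_iv = 165 mg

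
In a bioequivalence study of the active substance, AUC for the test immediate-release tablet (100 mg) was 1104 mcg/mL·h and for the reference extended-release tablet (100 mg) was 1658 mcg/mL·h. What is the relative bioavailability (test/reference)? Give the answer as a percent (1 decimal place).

F_rel = 66.6%

F_rel = (AUC_test/D_test) / (AUC_ref/D_ref)
      = (1104/100) / (1658/100)
      = 11.04 / 16.58 = 0.6659 = 66.59%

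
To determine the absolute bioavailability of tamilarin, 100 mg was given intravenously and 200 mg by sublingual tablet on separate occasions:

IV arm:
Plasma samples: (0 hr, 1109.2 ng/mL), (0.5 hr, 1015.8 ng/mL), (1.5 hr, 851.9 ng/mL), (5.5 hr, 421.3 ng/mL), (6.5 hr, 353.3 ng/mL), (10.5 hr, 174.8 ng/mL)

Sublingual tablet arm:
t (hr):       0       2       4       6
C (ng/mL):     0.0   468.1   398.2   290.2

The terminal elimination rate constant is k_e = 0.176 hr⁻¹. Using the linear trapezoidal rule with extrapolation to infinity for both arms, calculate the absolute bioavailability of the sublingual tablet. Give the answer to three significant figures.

Trapezoidal AUC_0→10.5 (IV):
  [0→0.5]: (1109.2+1015.8)/2 × 0.5 = 531.25
  [0.5→1.5]: (1015.8+851.9)/2 × 1 = 933.85
  [1.5→5.5]: (851.9+421.3)/2 × 4 = 2546.4
  [5.5→6.5]: (421.3+353.3)/2 × 1 = 387.3
  [6.5→10.5]: (353.3+174.8)/2 × 4 = 1056.2
  Sum = 5455.0 ng/mL·hr
IV tail: 174.8/0.176 = 993.182; AUC_iv,0→∞ = 5455.0 + 993.182 = 6448.182 ng/mL·hr
Trapezoidal AUC_0→6 (sublingual tablet):
  [0→2]: (0.0+468.1)/2 × 2 = 468.1
  [2→4]: (468.1+398.2)/2 × 2 = 866.3
  [4→6]: (398.2+290.2)/2 × 2 = 688.4
  Sum = 2022.8 ng/mL·hr
sublingual tablet tail: 290.2/0.176 = 1648.864; AUC_ev,0→∞ = 2022.8 + 1648.864 = 3671.664 ng/mL·hr
F = (AUC_ev/D_ev)/(AUC_iv/D_iv) = (3671.664/200)/(6448.182/100) = 18.35832/64.48182 = 0.2847

F = 0.285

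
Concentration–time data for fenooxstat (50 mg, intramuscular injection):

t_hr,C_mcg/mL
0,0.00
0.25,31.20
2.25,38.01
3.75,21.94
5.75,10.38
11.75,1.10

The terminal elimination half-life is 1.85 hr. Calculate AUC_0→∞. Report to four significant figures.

Trapezoidal AUC_0→11.75:
  [0→0.25]: (0.00+31.20)/2 × 0.25 = 3.9
  [0.25→2.25]: (31.20+38.01)/2 × 2 = 69.21
  [2.25→3.75]: (38.01+21.94)/2 × 1.5 = 44.9625
  [3.75→5.75]: (21.94+10.38)/2 × 2 = 32.32
  [5.75→11.75]: (10.38+1.10)/2 × 6 = 34.44
  Sum = 184.8325 mcg/mL·hr
k_e = ln2 / t½ = 0.693147 / 1.85 = 0.3747 hr^-1
Extrapolated tail: C_last / k_e = 1.10 / 0.3747 = 2.936
AUC_0→∞ = 184.8325 + 2.936 = 187.7685 mcg/mL·hr

AUC = 187.8 mcg/mL·hr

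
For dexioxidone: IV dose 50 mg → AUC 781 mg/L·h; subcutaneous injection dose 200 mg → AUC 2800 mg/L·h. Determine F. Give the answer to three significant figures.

F = (AUC_ev / D_ev) / (AUC_iv / D_iv)
  = (2800/200) / (781/50)
  = 14 / 15.62 = 0.8963

F = 0.896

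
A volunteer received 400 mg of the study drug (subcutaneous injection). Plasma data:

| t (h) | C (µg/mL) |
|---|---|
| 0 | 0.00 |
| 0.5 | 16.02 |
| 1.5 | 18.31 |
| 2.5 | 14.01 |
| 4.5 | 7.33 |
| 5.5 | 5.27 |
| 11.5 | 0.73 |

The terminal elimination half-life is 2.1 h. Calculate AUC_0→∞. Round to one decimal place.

Trapezoidal AUC_0→11.5:
  [0→0.5]: (0.00+16.02)/2 × 0.5 = 4.005
  [0.5→1.5]: (16.02+18.31)/2 × 1 = 17.165
  [1.5→2.5]: (18.31+14.01)/2 × 1 = 16.16
  [2.5→4.5]: (14.01+7.33)/2 × 2 = 21.34
  [4.5→5.5]: (7.33+5.27)/2 × 1 = 6.3
  [5.5→11.5]: (5.27+0.73)/2 × 6 = 18.0
  Sum = 82.97 µg/mL·h
k_e = ln2 / t½ = 0.693147 / 2.1 = 0.3301 h^-1
Extrapolated tail: C_last / k_e = 0.73 / 0.3301 = 2.211
AUC_0→∞ = 82.97 + 2.211 = 85.181 µg/mL·h

AUC = 85.2 µg/mL·h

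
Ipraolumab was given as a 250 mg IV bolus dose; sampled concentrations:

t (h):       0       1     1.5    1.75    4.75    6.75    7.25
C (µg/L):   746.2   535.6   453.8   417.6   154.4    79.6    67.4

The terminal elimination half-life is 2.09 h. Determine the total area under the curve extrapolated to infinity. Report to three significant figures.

AUC = 2330 µg/L·h

Trapezoidal AUC_0→7.25:
  [0→1]: (746.2+535.6)/2 × 1 = 640.9
  [1→1.5]: (535.6+453.8)/2 × 0.5 = 247.35
  [1.5→1.75]: (453.8+417.6)/2 × 0.25 = 108.925
  [1.75→4.75]: (417.6+154.4)/2 × 3 = 858.0
  [4.75→6.75]: (154.4+79.6)/2 × 2 = 234.0
  [6.75→7.25]: (79.6+67.4)/2 × 0.5 = 36.75
  Sum = 2125.925 µg/L·h
k_e = ln2 / t½ = 0.693147 / 2.09 = 0.3316 h^-1
Extrapolated tail: C_last / k_e = 67.4 / 0.3316 = 203.257
AUC_0→∞ = 2125.925 + 203.257 = 2329.182 µg/L·h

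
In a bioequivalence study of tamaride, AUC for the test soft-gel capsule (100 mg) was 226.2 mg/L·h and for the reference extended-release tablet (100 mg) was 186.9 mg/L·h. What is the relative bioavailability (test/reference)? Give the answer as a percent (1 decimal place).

F_rel = 121.0%

F_rel = (AUC_test/D_test) / (AUC_ref/D_ref)
      = (226.2/100) / (186.9/100)
      = 2.262 / 1.869 = 1.2103 = 121.03%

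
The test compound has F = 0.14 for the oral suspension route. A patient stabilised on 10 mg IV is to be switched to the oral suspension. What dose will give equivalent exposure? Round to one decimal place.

D_oral = 71.4 mg

For equal systemic exposure: F × D_ev = D_iv
D_ev = D_iv / F = 10 / 0.14 = 71.4286 mg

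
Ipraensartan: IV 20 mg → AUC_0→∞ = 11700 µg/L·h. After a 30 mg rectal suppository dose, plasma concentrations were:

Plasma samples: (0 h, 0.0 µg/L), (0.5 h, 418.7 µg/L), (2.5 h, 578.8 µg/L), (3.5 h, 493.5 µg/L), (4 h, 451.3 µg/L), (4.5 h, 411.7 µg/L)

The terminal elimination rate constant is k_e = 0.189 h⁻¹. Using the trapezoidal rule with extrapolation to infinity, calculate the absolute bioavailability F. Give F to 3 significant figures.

Trapezoidal AUC_0→4.5 (rectal suppository):
  [0→0.5]: (0.0+418.7)/2 × 0.5 = 104.675
  [0.5→2.5]: (418.7+578.8)/2 × 2 = 997.5
  [2.5→3.5]: (578.8+493.5)/2 × 1 = 536.15
  [3.5→4]: (493.5+451.3)/2 × 0.5 = 236.2
  [4→4.5]: (451.3+411.7)/2 × 0.5 = 215.75
  Sum = 2090.275 µg/L·h
Tail: C_last/k_e = 411.7/0.189 = 2178.307
AUC_0→∞ (rectal suppository) = 2090.275 + 2178.307 = 4268.582 µg/L·h
F = (AUC_ev/D_ev)/(AUC_iv/D_iv) = (4268.582/30)/(11700/20) = 142.286/585 = 0.2432

F = 0.243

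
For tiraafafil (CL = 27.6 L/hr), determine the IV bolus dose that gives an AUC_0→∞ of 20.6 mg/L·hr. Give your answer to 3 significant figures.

Dose_iv = CL × AUC_0→∞
     = 27.6 × 20.6 = 568.56 mg

Dose = 569 mg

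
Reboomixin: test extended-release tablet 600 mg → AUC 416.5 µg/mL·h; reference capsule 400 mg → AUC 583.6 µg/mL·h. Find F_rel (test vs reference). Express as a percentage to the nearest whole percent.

F_rel = (AUC_test/D_test) / (AUC_ref/D_ref)
      = (416.5/600) / (583.6/400)
      = 0.694167 / 1.459 = 0.4758 = 47.58%

F_rel = 48%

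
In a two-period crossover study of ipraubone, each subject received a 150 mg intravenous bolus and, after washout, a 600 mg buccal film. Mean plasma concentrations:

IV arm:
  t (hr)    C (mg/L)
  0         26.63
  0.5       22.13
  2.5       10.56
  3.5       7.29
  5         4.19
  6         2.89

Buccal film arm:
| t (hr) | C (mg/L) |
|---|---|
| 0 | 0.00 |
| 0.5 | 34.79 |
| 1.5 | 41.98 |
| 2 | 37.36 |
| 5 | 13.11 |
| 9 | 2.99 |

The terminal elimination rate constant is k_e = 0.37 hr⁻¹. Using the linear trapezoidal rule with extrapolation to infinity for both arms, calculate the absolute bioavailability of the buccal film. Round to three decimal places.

Trapezoidal AUC_0→6 (IV):
  [0→0.5]: (26.63+22.13)/2 × 0.5 = 12.19
  [0.5→2.5]: (22.13+10.56)/2 × 2 = 32.69
  [2.5→3.5]: (10.56+7.29)/2 × 1 = 8.925
  [3.5→5]: (7.29+4.19)/2 × 1.5 = 8.61
  [5→6]: (4.19+2.89)/2 × 1 = 3.54
  Sum = 65.955 mg/L·hr
IV tail: 2.89/0.37 = 7.811; AUC_iv,0→∞ = 65.955 + 7.811 = 73.766 mg/L·hr
Trapezoidal AUC_0→9 (buccal film):
  [0→0.5]: (0.00+34.79)/2 × 0.5 = 8.6975
  [0.5→1.5]: (34.79+41.98)/2 × 1 = 38.385
  [1.5→2]: (41.98+37.36)/2 × 0.5 = 19.835
  [2→5]: (37.36+13.11)/2 × 3 = 75.705
  [5→9]: (13.11+2.99)/2 × 4 = 32.2
  Sum = 174.8225 mg/L·hr
buccal film tail: 2.99/0.37 = 8.081; AUC_ev,0→∞ = 174.8225 + 8.081 = 182.9035 mg/L·hr
F = (AUC_ev/D_ev)/(AUC_iv/D_iv) = (182.9035/600)/(73.766/150) = 0.304839/0.491773 = 0.6199

F = 0.620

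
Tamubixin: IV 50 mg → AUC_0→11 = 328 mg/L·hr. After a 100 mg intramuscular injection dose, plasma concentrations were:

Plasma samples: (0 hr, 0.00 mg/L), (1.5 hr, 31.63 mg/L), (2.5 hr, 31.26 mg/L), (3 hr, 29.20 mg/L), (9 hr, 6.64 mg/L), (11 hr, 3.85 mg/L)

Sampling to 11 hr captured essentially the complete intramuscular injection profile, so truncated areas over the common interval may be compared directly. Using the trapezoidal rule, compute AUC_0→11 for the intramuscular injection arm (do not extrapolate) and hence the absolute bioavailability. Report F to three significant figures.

F = 0.287

Trapezoidal AUC_0→11 (intramuscular injection):
  [0→1.5]: (0.00+31.63)/2 × 1.5 = 23.7225
  [1.5→2.5]: (31.63+31.26)/2 × 1 = 31.445
  [2.5→3]: (31.26+29.20)/2 × 0.5 = 15.115
  [3→9]: (29.20+6.64)/2 × 6 = 107.52
  [9→11]: (6.64+3.85)/2 × 2 = 10.49
  Sum = 188.2925 mg/L·hr
F = (AUC_ev/D_ev)/(AUC_iv/D_iv) = (188.2925/100)/(328/50) = 1.882925/6.56 = 0.2870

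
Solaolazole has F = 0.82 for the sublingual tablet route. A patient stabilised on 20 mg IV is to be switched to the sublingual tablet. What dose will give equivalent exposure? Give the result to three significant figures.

D_sublingual = 24.4 mg

For equal systemic exposure: F × D_ev = D_iv
D_ev = D_iv / F = 20 / 0.82 = 24.3902 mg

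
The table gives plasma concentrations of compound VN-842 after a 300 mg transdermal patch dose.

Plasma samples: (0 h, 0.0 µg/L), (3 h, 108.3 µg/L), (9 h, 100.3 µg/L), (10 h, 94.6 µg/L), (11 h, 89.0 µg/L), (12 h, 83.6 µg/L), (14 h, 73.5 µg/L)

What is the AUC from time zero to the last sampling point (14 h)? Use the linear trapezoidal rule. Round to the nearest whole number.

Trapezoidal AUC_0→14:
  [0→3]: (0.0+108.3)/2 × 3 = 162.45
  [3→9]: (108.3+100.3)/2 × 6 = 625.8
  [9→10]: (100.3+94.6)/2 × 1 = 97.45
  [10→11]: (94.6+89.0)/2 × 1 = 91.8
  [11→12]: (89.0+83.6)/2 × 1 = 86.3
  [12→14]: (83.6+73.5)/2 × 2 = 157.1
  Sum = 1220.9 µg/L·h

AUC = 1221 µg/L·h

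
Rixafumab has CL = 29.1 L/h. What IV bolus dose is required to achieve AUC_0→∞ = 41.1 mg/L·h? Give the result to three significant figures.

Dose_iv = CL × AUC_0→∞
     = 29.1 × 41.1 = 1196.01 mg

Dose = 1200 mg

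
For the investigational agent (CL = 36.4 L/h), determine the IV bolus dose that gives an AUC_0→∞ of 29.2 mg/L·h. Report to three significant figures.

Dose = 1060 mg

Dose_iv = CL × AUC_0→∞
     = 36.4 × 29.2 = 1062.88 mg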